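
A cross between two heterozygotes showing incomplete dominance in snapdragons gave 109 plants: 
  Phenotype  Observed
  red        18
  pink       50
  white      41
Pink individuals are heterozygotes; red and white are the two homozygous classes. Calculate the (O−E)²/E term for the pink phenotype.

0.372

With incomplete dominance, a heterozygote × heterozygote cross gives a 1:2:1 phenotypic ratio.
Expected counts for N = 109 under a 1:2:1 ratio (total parts = 4):
  red: 109 × 1/4 = 27.25
  pink: 109 × 2/4 = 54.5
  white: 109 × 1/4 = 27.25
Contribution of pink: (50 − 54.5)² / 54.5 = 0.3716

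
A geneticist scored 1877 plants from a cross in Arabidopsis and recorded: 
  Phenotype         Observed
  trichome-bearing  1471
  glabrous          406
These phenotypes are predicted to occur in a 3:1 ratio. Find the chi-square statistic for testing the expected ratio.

11.367

The 3:1 ratio has 4 parts, so with N = 1877 the expected counts are:
  trichome-bearing: 1877 × 3/4 = 1407.75
  glabrous: 1877 × 1/4 = 469.25
χ² = Σ (O − E)² / E
  trichome-bearing: (1471 − 1407.75)² / 1407.75 = 2.8418
  glabrous: (406 − 469.25)² / 469.25 = 8.5254
χ² = 2.8418 + 8.5254 = 11.3672 ≈ 11.367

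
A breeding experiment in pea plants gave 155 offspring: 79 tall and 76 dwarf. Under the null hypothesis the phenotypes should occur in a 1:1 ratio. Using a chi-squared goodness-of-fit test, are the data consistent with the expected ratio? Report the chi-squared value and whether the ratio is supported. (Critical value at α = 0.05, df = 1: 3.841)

Expected counts for N = 155 under a 1:1 ratio (total parts = 2):
  tall: 155 × 1/2 = 77.5
  dwarf: 155 × 1/2 = 77.5
χ² = Σ (O − E)² / E
  tall: (79 − 77.5)² / 77.5 = 0.0290
  dwarf: (76 − 77.5)² / 77.5 = 0.0290
χ² = 0.0290 + 0.0290 = 0.058
Degrees of freedom = 2 − 1 = 1; critical value at α = 0.05 is 3.841.
Since 0.058 < 3.841, we fail to reject the null hypothesis — the data are consistent with the 1:1 ratio.

0.058; consistent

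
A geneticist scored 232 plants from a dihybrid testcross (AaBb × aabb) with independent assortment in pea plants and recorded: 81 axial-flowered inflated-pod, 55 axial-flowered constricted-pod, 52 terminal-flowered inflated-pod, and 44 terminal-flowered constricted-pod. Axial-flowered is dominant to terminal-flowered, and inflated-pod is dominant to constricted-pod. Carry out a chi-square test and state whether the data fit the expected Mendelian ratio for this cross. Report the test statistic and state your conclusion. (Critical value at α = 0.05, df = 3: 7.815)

13.276; not consistent

A dihybrid testcross with independent assortment gives a 1:1:1:1 ratio.
The 1:1:1:1 ratio has 4 parts, so with N = 232 the expected counts are:
  axial-flowered inflated-pod: 232 × 1/4 = 58
  axial-flowered constricted-pod: 232 × 1/4 = 58
  terminal-flowered inflated-pod: 232 × 1/4 = 58
  terminal-flowered constricted-pod: 232 × 1/4 = 58
χ² = Σ (O − E)² / E
  axial-flowered inflated-pod: (81 − 58)² / 58 = 9.1207
  axial-flowered constricted-pod: (55 − 58)² / 58 = 0.1552
  terminal-flowered inflated-pod: (52 − 58)² / 58 = 0.6207
  terminal-flowered constricted-pod: (44 − 58)² / 58 = 3.3793
χ² = 9.1207 + 0.1552 + 0.6207 + 3.3793 = 13.2759 ≈ 13.276
Degrees of freedom = 4 − 1 = 3; critical value at α = 0.05 is 7.815.
Since 13.276 > 7.815, we reject the null hypothesis — the data do not fit the 1:1:1:1 ratio.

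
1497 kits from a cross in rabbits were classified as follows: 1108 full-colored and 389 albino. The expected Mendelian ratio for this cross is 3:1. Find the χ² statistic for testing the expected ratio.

0.775

Expected counts for N = 1497 under a 3:1 ratio (total parts = 4):
  full-colored: 1497 × 3/4 = 1122.75
  albino: 1497 × 1/4 = 374.25
χ² = Σ (O − E)² / E
  full-colored: (1108 − 1122.75)² / 1122.75 = 0.1938
  albino: (389 − 374.25)² / 374.25 = 0.5813
χ² = 0.1938 + 0.5813 = 0.7751 ≈ 0.775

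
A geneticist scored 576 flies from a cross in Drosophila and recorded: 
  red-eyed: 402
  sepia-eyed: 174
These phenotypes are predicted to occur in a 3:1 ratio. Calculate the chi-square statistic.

Expected counts for N = 576 under a 3:1 ratio (total parts = 4):
  red-eyed: 576 × 3/4 = 432
  sepia-eyed: 576 × 1/4 = 144
χ² = Σ (O − E)² / E
  red-eyed: (402 − 432)² / 432 = 2.0833
  sepia-eyed: (174 − 144)² / 144 = 6.2500
χ² = 2.0833 + 6.2500 = 8.3333 ≈ 8.333

8.333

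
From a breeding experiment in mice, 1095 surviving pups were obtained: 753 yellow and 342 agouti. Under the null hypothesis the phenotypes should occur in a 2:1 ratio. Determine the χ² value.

The 2:1 ratio has 3 parts, so with N = 1095 the expected counts are:
  yellow: 1095 × 2/3 = 730
  agouti: 1095 × 1/3 = 365
χ² = Σ (O − E)² / E
  yellow: (753 − 730)² / 730 = 0.7247
  agouti: (342 − 365)² / 365 = 1.4493
χ² = 0.7247 + 1.4493 = 2.174

2.174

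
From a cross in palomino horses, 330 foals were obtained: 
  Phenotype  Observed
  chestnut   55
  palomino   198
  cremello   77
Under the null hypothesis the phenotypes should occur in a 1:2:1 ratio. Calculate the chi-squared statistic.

16.133

Total ratio parts = 4. Expected numbers out of 330:
  chestnut: 330 × 1/4 = 82.5
  palomino: 330 × 2/4 = 165
  cremello: 330 × 1/4 = 82.5
χ² = Σ (O − E)² / E
  chestnut: (55 − 82.5)² / 82.5 = 9.1667
  palomino: (198 − 165)² / 165 = 6.6000
  cremello: (77 − 82.5)² / 82.5 = 0.3667
χ² = 9.1667 + 6.6000 + 0.3667 = 16.1334 ≈ 16.133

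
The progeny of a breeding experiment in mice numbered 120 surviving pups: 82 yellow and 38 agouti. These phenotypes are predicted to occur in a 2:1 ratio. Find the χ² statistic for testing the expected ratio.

Total ratio parts = 3. Expected numbers out of 120:
  yellow: 120 × 2/3 = 80
  agouti: 120 × 1/3 = 40
χ² = Σ (O − E)² / E
  yellow: (82 − 80)² / 80 = 0.0500
  agouti: (38 − 40)² / 40 = 0.1000
χ² = 0.0500 + 0.1000 = 0.150

0.150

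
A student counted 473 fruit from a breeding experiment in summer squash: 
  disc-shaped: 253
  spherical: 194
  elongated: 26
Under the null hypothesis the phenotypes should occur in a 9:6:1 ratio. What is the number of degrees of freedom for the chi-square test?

2

A goodness-of-fit test with 3 phenotype classes has df = 3 − 1 = 2.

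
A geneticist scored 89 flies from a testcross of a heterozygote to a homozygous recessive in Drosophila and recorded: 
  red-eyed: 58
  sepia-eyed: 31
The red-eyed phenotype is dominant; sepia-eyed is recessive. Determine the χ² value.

8.191

A testcross of a heterozygote (Aa × aa) gives a 1:1 phenotypic ratio.
Total ratio parts = 2. Expected numbers out of 89:
  red-eyed: 89 × 1/2 = 44.5
  sepia-eyed: 89 × 1/2 = 44.5
χ² = Σ (O − E)² / E
  red-eyed: (58 − 44.5)² / 44.5 = 4.0955
  sepia-eyed: (31 − 44.5)² / 44.5 = 4.0955
χ² = 4.0955 + 4.0955 = 8.191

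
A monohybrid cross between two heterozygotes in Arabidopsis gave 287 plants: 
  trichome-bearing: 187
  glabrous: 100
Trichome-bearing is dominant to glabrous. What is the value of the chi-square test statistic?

14.830

For a monohybrid cross between heterozygotes with complete dominance, the expected phenotypic ratio is 3:1.
The 3:1 ratio has 4 parts, so with N = 287 the expected counts are:
  trichome-bearing: 287 × 3/4 = 215.25
  glabrous: 287 × 1/4 = 71.75
χ² = Σ (O − E)² / E
  trichome-bearing: (187 − 215.25)² / 215.25 = 3.7076
  glabrous: (100 − 71.75)² / 71.75 = 11.1228
χ² = 3.7076 + 11.1228 = 14.8304 ≈ 14.830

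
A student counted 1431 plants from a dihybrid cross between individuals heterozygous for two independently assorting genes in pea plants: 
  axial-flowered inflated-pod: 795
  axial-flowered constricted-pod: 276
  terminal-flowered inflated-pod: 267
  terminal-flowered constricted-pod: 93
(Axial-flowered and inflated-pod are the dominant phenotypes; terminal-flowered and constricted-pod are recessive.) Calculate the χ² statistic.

0.491

A dihybrid F₂ with independent assortment and complete dominance at both loci gives a 9:3:3:1 phenotypic ratio.
The 9:3:3:1 ratio has 16 parts, so with N = 1431 the expected counts are:
  axial-flowered inflated-pod: 1431 × 9/16 = 804.9375
  axial-flowered constricted-pod: 1431 × 3/16 = 268.3125
  terminal-flowered inflated-pod: 1431 × 3/16 = 268.3125
  terminal-flowered constricted-pod: 1431 × 1/16 = 89.4375
χ² = Σ (O − E)² / E
  axial-flowered inflated-pod: (795 − 804.9375)² / 804.9375 = 0.1227
  axial-flowered constricted-pod: (276 − 268.3125)² / 268.3125 = 0.2203
  terminal-flowered inflated-pod: (267 − 268.3125)² / 268.3125 = 0.0064
  terminal-flowered constricted-pod: (93 − 89.4375)² / 89.4375 = 0.1419
χ² = 0.1227 + 0.2203 + 0.0064 + 0.1419 = 0.4913 ≈ 0.491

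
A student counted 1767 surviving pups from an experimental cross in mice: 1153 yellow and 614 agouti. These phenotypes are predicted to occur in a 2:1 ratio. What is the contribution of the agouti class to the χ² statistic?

1.061

Expected counts for N = 1767 under a 2:1 ratio (total parts = 3):
  yellow: 1767 × 2/3 = 1178
  agouti: 1767 × 1/3 = 589
Contribution of agouti: (614 − 589)² / 589 = 1.0611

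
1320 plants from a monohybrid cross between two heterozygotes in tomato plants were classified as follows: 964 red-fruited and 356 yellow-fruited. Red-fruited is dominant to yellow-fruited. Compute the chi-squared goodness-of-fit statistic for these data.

For a monohybrid cross between heterozygotes with complete dominance, the expected phenotypic ratio is 3:1.
Total ratio parts = 4. Expected numbers out of 1320:
  red-fruited: 1320 × 3/4 = 990
  yellow-fruited: 1320 × 1/4 = 330
χ² = Σ (O − E)² / E
  red-fruited: (964 − 990)² / 990 = 0.6828
  yellow-fruited: (356 − 330)² / 330 = 2.0485
χ² = 0.6828 + 2.0485 = 2.7313 ≈ 2.731

2.731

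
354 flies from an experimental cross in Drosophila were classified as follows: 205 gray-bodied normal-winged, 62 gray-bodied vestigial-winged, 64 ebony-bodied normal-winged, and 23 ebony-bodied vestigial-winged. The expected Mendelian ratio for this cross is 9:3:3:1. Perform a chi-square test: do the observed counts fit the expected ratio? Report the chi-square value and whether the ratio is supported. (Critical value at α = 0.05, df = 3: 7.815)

Expected counts for N = 354 under a 9:3:3:1 ratio (total parts = 16):
  gray-bodied normal-winged: 354 × 9/16 = 199.125
  gray-bodied vestigial-winged: 354 × 3/16 = 66.375
  ebony-bodied normal-winged: 354 × 3/16 = 66.375
  ebony-bodied vestigial-winged: 354 × 1/16 = 22.125
χ² = Σ (O − E)² / E
  gray-bodied normal-winged: (205 − 199.125)² / 199.125 = 0.1733
  gray-bodied vestigial-winged: (62 − 66.375)² / 66.375 = 0.2884
  ebony-bodied normal-winged: (64 − 66.375)² / 66.375 = 0.0850
  ebony-bodied vestigial-winged: (23 − 22.125)² / 22.125 = 0.0346
χ² = 0.1733 + 0.2884 + 0.0850 + 0.0346 = 0.5813 ≈ 0.581
Degrees of freedom = 4 − 1 = 3; critical value at α = 0.05 is 7.815.
Since 0.581 < 7.815, we fail to reject the null hypothesis — the data are consistent with the 9:3:3:1 ratio.

0.581; consistent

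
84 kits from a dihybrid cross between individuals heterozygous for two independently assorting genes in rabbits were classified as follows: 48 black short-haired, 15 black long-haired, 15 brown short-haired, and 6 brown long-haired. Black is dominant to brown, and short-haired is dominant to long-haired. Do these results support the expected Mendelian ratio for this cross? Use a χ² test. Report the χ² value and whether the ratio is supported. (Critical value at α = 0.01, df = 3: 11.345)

0.190; consistent

A dihybrid F₂ with independent assortment and complete dominance at both loci gives a 9:3:3:1 phenotypic ratio.
Under the 9:3:3:1 hypothesis (Σ ratio = 16, N = 84):
  black short-haired: 84 × 9/16 = 47.25
  black long-haired: 84 × 3/16 = 15.75
  brown short-haired: 84 × 3/16 = 15.75
  brown long-haired: 84 × 1/16 = 5.25
χ² = Σ (O − E)² / E
  black short-haired: (48 − 47.25)² / 47.25 = 0.0119
  black long-haired: (15 − 15.75)² / 15.75 = 0.0357
  brown short-haired: (15 − 15.75)² / 15.75 = 0.0357
  brown long-haired: (6 − 5.25)² / 5.25 = 0.1071
χ² = 0.0119 + 0.0357 + 0.0357 + 0.1071 = 0.1904 ≈ 0.190
Degrees of freedom = 4 − 1 = 3; critical value at α = 0.01 is 11.345.
Since 0.190 < 11.345, we fail to reject the null hypothesis — the data are consistent with the 9:3:3:1 ratio.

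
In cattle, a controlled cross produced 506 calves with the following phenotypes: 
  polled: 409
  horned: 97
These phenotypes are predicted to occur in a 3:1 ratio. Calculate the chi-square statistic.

9.173

Total ratio parts = 4. Expected numbers out of 506:
  polled: 506 × 3/4 = 379.5
  horned: 506 × 1/4 = 126.5
χ² = Σ (O − E)² / E
  polled: (409 − 379.5)² / 379.5 = 2.2931
  horned: (97 − 126.5)² / 126.5 = 6.8794
χ² = 2.2931 + 6.8794 = 9.1725 ≈ 9.173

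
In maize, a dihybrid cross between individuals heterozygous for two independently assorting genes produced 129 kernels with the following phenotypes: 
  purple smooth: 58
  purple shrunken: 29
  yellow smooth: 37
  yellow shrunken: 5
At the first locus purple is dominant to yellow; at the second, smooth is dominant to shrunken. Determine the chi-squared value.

11.830

A dihybrid F₂ with independent assortment and complete dominance at both loci gives a 9:3:3:1 phenotypic ratio.
Expected counts for N = 129 under a 9:3:3:1 ratio (total parts = 16):
  purple smooth: 129 × 9/16 = 72.5625
  purple shrunken: 129 × 3/16 = 24.1875
  yellow smooth: 129 × 3/16 = 24.1875
  yellow shrunken: 129 × 1/16 = 8.0625
χ² = Σ (O − E)² / E
  purple smooth: (58 − 72.5625)² / 72.5625 = 2.9225
  purple shrunken: (29 − 24.1875)² / 24.1875 = 0.9575
  yellow smooth: (37 − 24.1875)² / 24.1875 = 6.7870
  yellow shrunken: (5 − 8.0625)² / 8.0625 = 1.1633
χ² = 2.9225 + 0.9575 + 6.7870 + 1.1633 = 11.8303 ≈ 11.830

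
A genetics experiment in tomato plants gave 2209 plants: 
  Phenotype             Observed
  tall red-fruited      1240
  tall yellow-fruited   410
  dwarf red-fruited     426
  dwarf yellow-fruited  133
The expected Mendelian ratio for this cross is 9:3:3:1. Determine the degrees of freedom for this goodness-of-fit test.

A goodness-of-fit test with 4 phenotype classes has df = 4 − 1 = 3.

3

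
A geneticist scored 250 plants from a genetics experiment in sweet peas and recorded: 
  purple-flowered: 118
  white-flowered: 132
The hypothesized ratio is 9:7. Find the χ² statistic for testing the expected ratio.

8.320

Under the 9:7 hypothesis (Σ ratio = 16, N = 250):
  purple-flowered: 250 × 9/16 = 140.625
  white-flowered: 250 × 7/16 = 109.375
χ² = Σ (O − E)² / E
  purple-flowered: (118 − 140.625)² / 140.625 = 3.6401
  white-flowered: (132 − 109.375)² / 109.375 = 4.6801
χ² = 3.6401 + 4.6801 = 8.3202 ≈ 8.320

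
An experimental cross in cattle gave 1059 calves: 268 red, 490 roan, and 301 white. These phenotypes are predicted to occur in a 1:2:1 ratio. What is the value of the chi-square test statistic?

Total ratio parts = 4. Expected numbers out of 1059:
  red: 1059 × 1/4 = 264.75
  roan: 1059 × 2/4 = 529.5
  white: 1059 × 1/4 = 264.75
χ² = Σ (O − E)² / E
  red: (268 − 264.75)² / 264.75 = 0.0399
  roan: (490 − 529.5)² / 529.5 = 2.9466
  white: (301 − 264.75)² / 264.75 = 4.9634
χ² = 0.0399 + 2.9466 + 4.9634 = 7.9499 ≈ 7.950

7.950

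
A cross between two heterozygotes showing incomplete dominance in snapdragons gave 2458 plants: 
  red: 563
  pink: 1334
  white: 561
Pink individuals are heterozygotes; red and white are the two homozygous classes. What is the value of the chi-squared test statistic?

With incomplete dominance, a heterozygote × heterozygote cross gives a 1:2:1 phenotypic ratio.
Under the 1:2:1 hypothesis (Σ ratio = 4, N = 2458):
  red: 2458 × 1/4 = 614.5
  pink: 2458 × 2/4 = 1229
  white: 2458 × 1/4 = 614.5
χ² = Σ (O − E)² / E
  red: (563 − 614.5)² / 614.5 = 4.3161
  pink: (1334 − 1229)² / 1229 = 8.9707
  white: (561 − 614.5)² / 614.5 = 4.6579
χ² = 4.3161 + 8.9707 + 4.6579 = 17.9447 ≈ 17.945

17.945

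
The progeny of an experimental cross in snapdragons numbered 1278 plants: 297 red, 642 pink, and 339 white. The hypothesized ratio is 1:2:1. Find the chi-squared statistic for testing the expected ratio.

2.789

Under the 1:2:1 hypothesis (Σ ratio = 4, N = 1278):
  red: 1278 × 1/4 = 319.5
  pink: 1278 × 2/4 = 639
  white: 1278 × 1/4 = 319.5
χ² = Σ (O − E)² / E
  red: (297 − 319.5)² / 319.5 = 1.5845
  pink: (642 − 639)² / 639 = 0.0141
  white: (339 − 319.5)² / 319.5 = 1.1901
χ² = 1.5845 + 0.0141 + 1.1901 = 2.7887 ≈ 2.789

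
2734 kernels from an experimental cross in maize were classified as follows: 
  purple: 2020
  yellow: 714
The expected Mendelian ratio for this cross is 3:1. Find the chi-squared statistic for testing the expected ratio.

The 3:1 ratio has 4 parts, so with N = 2734 the expected counts are:
  purple: 2734 × 3/4 = 2050.5
  yellow: 2734 × 1/4 = 683.5
χ² = Σ (O − E)² / E
  purple: (2020 − 2050.5)² / 2050.5 = 0.4537
  yellow: (714 − 683.5)² / 683.5 = 1.3610
χ² = 0.4537 + 1.3610 = 1.8147 ≈ 1.815

1.815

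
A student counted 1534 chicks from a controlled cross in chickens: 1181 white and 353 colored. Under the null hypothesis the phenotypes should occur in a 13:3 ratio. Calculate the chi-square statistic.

18.288

Total ratio parts = 16. Expected numbers out of 1534:
  white: 1534 × 13/16 = 1246.375
  colored: 1534 × 3/16 = 287.625
χ² = Σ (O − E)² / E
  white: (1181 − 1246.375)² / 1246.375 = 3.4291
  colored: (353 − 287.625)² / 287.625 = 14.8592
χ² = 3.4291 + 14.8592 = 18.2883 ≈ 18.288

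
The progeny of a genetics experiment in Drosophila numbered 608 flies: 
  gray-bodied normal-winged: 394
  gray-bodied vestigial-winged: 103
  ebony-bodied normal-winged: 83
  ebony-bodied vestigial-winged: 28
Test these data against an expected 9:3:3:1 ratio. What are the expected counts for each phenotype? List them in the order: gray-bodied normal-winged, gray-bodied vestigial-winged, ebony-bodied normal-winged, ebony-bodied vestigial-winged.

Under the 9:3:3:1 hypothesis (Σ ratio = 16, N = 608):
  gray-bodied normal-winged: 608 × 9/16 = 342
  gray-bodied vestigial-winged: 608 × 3/16 = 114
  ebony-bodied normal-winged: 608 × 3/16 = 114
  ebony-bodied vestigial-winged: 608 × 1/16 = 38

342, 114, 114, 38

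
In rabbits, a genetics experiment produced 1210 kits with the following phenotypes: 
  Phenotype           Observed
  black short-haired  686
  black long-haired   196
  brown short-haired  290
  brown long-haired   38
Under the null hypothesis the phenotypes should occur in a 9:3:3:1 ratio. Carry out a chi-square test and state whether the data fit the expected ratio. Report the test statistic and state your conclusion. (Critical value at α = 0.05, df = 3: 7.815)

40.527; not consistent

The 9:3:3:1 ratio has 16 parts, so with N = 1210 the expected counts are:
  black short-haired: 1210 × 9/16 = 680.625
  black long-haired: 1210 × 3/16 = 226.875
  brown short-haired: 1210 × 3/16 = 226.875
  brown long-haired: 1210 × 1/16 = 75.625
χ² = Σ (O − E)² / E
  black short-haired: (686 − 680.625)² / 680.625 = 0.0424
  black long-haired: (196 − 226.875)² / 226.875 = 4.2017
  brown short-haired: (290 − 226.875)² / 226.875 = 17.5637
  brown long-haired: (38 − 75.625)² / 75.625 = 18.7192
χ² = 0.0424 + 4.2017 + 17.5637 + 18.7192 = 40.527
Degrees of freedom = 4 − 1 = 3; critical value at α = 0.05 is 7.815.
Since 40.527 > 7.815, we reject the null hypothesis — the data do not fit the 9:3:3:1 ratio.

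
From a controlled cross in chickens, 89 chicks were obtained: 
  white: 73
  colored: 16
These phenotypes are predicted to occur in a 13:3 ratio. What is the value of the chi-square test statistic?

0.035

Expected counts for N = 89 under a 13:3 ratio (total parts = 16):
  white: 89 × 13/16 = 72.3125
  colored: 89 × 3/16 = 16.6875
χ² = Σ (O − E)² / E
  white: (73 − 72.3125)² / 72.3125 = 0.0065
  colored: (16 − 16.6875)² / 16.6875 = 0.0283
χ² = 0.0065 + 0.0283 = 0.0348 ≈ 0.035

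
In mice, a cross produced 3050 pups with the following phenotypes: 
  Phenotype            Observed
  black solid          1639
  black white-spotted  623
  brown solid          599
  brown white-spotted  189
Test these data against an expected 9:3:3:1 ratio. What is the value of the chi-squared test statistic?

9.293

Total ratio parts = 16. Expected numbers out of 3050:
  black solid: 3050 × 9/16 = 1715.625
  black white-spotted: 3050 × 3/16 = 571.875
  brown solid: 3050 × 3/16 = 571.875
  brown white-spotted: 3050 × 1/16 = 190.625
χ² = Σ (O − E)² / E
  black solid: (1639 − 1715.625)² / 1715.625 = 3.4223
  black white-spotted: (623 − 571.875)² / 571.875 = 4.5705
  brown solid: (599 − 571.875)² / 571.875 = 1.2866
  brown white-spotted: (189 − 190.625)² / 190.625 = 0.0139
χ² = 3.4223 + 4.5705 + 1.2866 + 0.0139 = 9.2933 ≈ 9.293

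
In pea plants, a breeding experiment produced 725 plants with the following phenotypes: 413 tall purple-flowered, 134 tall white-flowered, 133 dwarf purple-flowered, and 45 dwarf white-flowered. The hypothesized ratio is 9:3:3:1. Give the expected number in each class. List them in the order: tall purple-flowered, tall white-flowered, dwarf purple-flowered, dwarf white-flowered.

407.8125, 135.9375, 135.9375, 45.3125

Total ratio parts = 16. Expected numbers out of 725:
  tall purple-flowered: 725 × 9/16 = 407.8125
  tall white-flowered: 725 × 3/16 = 135.9375
  dwarf purple-flowered: 725 × 3/16 = 135.9375
  dwarf white-flowered: 725 × 1/16 = 45.3125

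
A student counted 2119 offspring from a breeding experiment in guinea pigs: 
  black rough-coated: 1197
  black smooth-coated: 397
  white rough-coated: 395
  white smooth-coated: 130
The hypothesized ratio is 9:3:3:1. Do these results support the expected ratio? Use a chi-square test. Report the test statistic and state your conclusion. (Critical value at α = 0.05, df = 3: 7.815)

Expected counts for N = 2119 under a 9:3:3:1 ratio (total parts = 16):
  black rough-coated: 2119 × 9/16 = 1191.9375
  black smooth-coated: 2119 × 3/16 = 397.3125
  white rough-coated: 2119 × 3/16 = 397.3125
  white smooth-coated: 2119 × 1/16 = 132.4375
χ² = Σ (O − E)² / E
  black rough-coated: (1197 − 1191.9375)² / 1191.9375 = 0.0215
  black smooth-coated: (397 − 397.3125)² / 397.3125 = 0.0002
  white rough-coated: (395 − 397.3125)² / 397.3125 = 0.0135
  white smooth-coated: (130 − 132.4375)² / 132.4375 = 0.0449
χ² = 0.0215 + 0.0002 + 0.0135 + 0.0449 = 0.0801 ≈ 0.080
Degrees of freedom = 4 − 1 = 3; critical value at α = 0.05 is 7.815.
Since 0.080 < 7.815, we fail to reject the null hypothesis — the data are consistent with the 9:3:3:1 ratio.

0.080; consistent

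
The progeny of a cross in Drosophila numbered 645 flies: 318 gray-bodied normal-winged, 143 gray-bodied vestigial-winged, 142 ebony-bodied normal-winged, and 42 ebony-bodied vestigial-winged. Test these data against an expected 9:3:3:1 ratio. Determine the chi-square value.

Total ratio parts = 16. Expected numbers out of 645:
  gray-bodied normal-winged: 645 × 9/16 = 362.8125
  gray-bodied vestigial-winged: 645 × 3/16 = 120.9375
  ebony-bodied normal-winged: 645 × 3/16 = 120.9375
  ebony-bodied vestigial-winged: 645 × 1/16 = 40.3125
χ² = Σ (O − E)² / E
  gray-bodied normal-winged: (318 − 362.8125)² / 362.8125 = 5.5350
  gray-bodied vestigial-winged: (143 − 120.9375)² / 120.9375 = 4.0248
  ebony-bodied normal-winged: (142 − 120.9375)² / 120.9375 = 3.6682
  ebony-bodied vestigial-winged: (42 − 40.3125)² / 40.3125 = 0.0706
χ² = 5.5350 + 4.0248 + 3.6682 + 0.0706 = 13.2986 ≈ 13.299

13.299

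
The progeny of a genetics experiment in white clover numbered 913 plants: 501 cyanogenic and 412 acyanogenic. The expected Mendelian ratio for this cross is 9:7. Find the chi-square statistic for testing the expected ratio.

0.702

Total ratio parts = 16. Expected numbers out of 913:
  cyanogenic: 913 × 9/16 = 513.5625
  acyanogenic: 913 × 7/16 = 399.4375
χ² = Σ (O − E)² / E
  cyanogenic: (501 − 513.5625)² / 513.5625 = 0.3073
  acyanogenic: (412 − 399.4375)² / 399.4375 = 0.3951
χ² = 0.3073 + 0.3951 = 0.7024 ≈ 0.702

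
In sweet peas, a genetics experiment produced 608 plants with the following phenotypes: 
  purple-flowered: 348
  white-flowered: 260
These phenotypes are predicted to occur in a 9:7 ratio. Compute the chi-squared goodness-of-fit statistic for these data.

Total ratio parts = 16. Expected numbers out of 608:
  purple-flowered: 608 × 9/16 = 342
  white-flowered: 608 × 7/16 = 266
χ² = Σ (O − E)² / E
  purple-flowered: (348 − 342)² / 342 = 0.1053
  white-flowered: (260 − 266)² / 266 = 0.1353
χ² = 0.1053 + 0.1353 = 0.2406 ≈ 0.241

0.241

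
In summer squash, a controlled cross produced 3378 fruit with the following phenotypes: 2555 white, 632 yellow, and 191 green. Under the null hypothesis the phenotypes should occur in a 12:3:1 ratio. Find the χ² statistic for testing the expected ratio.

2.104

Total ratio parts = 16. Expected numbers out of 3378:
  white: 3378 × 12/16 = 2533.5
  yellow: 3378 × 3/16 = 633.375
  green: 3378 × 1/16 = 211.125
χ² = Σ (O − E)² / E
  white: (2555 − 2533.5)² / 2533.5 = 0.1825
  yellow: (632 − 633.375)² / 633.375 = 0.0030
  green: (191 − 211.125)² / 211.125 = 1.9184
χ² = 0.1825 + 0.0030 + 1.9184 = 2.1039 ≈ 2.104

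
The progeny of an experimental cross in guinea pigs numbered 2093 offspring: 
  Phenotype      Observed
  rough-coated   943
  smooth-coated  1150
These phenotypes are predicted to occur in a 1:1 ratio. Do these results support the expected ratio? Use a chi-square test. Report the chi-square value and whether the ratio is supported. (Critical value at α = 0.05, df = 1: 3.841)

20.473; not consistent

Expected counts for N = 2093 under a 1:1 ratio (total parts = 2):
  rough-coated: 2093 × 1/2 = 1046.5
  smooth-coated: 2093 × 1/2 = 1046.5
χ² = Σ (O − E)² / E
  rough-coated: (943 − 1046.5)² / 1046.5 = 10.2363
  smooth-coated: (1150 − 1046.5)² / 1046.5 = 10.2363
χ² = 10.2363 + 10.2363 = 20.4726 ≈ 20.473
Degrees of freedom = 2 − 1 = 1; critical value at α = 0.05 is 3.841.
Since 20.473 > 3.841, we reject the null hypothesis — the data do not fit the 1:1 ratio.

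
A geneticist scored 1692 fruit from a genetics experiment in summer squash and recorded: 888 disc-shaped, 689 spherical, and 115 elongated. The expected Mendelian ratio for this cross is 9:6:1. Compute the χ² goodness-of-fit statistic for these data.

Total ratio parts = 16. Expected numbers out of 1692:
  disc-shaped: 1692 × 9/16 = 951.75
  spherical: 1692 × 6/16 = 634.5
  elongated: 1692 × 1/16 = 105.75
χ² = Σ (O − E)² / E
  disc-shaped: (888 − 951.75)² / 951.75 = 4.2701
  spherical: (689 − 634.5)² / 634.5 = 4.6812
  elongated: (115 − 105.75)² / 105.75 = 0.8091
χ² = 4.2701 + 4.6812 + 0.8091 = 9.7604 ≈ 9.760

9.760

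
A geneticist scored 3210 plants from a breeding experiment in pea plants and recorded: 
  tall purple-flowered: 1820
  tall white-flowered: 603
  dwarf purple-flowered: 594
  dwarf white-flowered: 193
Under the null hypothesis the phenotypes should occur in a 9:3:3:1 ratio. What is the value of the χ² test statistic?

Total ratio parts = 16. Expected numbers out of 3210:
  tall purple-flowered: 3210 × 9/16 = 1805.625
  tall white-flowered: 3210 × 3/16 = 601.875
  dwarf purple-flowered: 3210 × 3/16 = 601.875
  dwarf white-flowered: 3210 × 1/16 = 200.625
χ² = Σ (O − E)² / E
  tall purple-flowered: (1820 − 1805.625)² / 1805.625 = 0.1144
  tall white-flowered: (603 − 601.875)² / 601.875 = 0.0021
  dwarf purple-flowered: (594 − 601.875)² / 601.875 = 0.1030
  dwarf white-flowered: (193 − 200.625)² / 200.625 = 0.2898
χ² = 0.1144 + 0.0021 + 0.1030 + 0.2898 = 0.5093 ≈ 0.509

0.509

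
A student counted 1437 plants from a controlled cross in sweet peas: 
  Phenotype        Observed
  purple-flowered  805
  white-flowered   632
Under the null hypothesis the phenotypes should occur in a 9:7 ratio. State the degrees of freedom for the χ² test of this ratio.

1

A goodness-of-fit test with 2 phenotype classes has df = 2 − 1 = 1.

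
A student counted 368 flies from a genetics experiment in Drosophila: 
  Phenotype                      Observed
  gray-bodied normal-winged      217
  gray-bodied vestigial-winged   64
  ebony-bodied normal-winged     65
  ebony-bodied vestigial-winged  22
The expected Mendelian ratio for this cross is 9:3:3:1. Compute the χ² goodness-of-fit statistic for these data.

Total ratio parts = 16. Expected numbers out of 368:
  gray-bodied normal-winged: 368 × 9/16 = 207
  gray-bodied vestigial-winged: 368 × 3/16 = 69
  ebony-bodied normal-winged: 368 × 3/16 = 69
  ebony-bodied vestigial-winged: 368 × 1/16 = 23
χ² = Σ (O − E)² / E
  gray-bodied normal-winged: (217 − 207)² / 207 = 0.4831
  gray-bodied vestigial-winged: (64 − 69)² / 69 = 0.3623
  ebony-bodied normal-winged: (65 − 69)² / 69 = 0.2319
  ebony-bodied vestigial-winged: (22 − 23)² / 23 = 0.0435
χ² = 0.4831 + 0.3623 + 0.2319 + 0.0435 = 1.1208 ≈ 1.121

1.121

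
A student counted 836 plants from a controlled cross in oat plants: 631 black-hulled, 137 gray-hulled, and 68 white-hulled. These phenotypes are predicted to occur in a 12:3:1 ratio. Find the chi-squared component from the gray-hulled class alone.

Total ratio parts = 16. Expected numbers out of 836:
  black-hulled: 836 × 12/16 = 627
  gray-hulled: 836 × 3/16 = 156.75
  white-hulled: 836 × 1/16 = 52.25
Contribution of gray-hulled: (137 − 156.75)² / 156.75 = 2.4884

2.488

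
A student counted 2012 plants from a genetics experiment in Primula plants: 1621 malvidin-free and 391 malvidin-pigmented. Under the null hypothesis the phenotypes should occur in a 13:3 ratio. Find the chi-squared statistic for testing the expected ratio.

0.617

Under the 13:3 hypothesis (Σ ratio = 16, N = 2012):
  malvidin-free: 2012 × 13/16 = 1634.75
  malvidin-pigmented: 2012 × 3/16 = 377.25
χ² = Σ (O − E)² / E
  malvidin-free: (1621 − 1634.75)² / 1634.75 = 0.1157
  malvidin-pigmented: (391 − 377.25)² / 377.25 = 0.5012
χ² = 0.1157 + 0.5012 = 0.6169 ≈ 0.617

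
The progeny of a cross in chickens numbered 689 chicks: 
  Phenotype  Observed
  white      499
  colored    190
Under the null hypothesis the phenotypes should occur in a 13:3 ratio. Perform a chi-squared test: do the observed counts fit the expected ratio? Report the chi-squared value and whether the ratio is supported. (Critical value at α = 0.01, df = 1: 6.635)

35.232; not consistent

Total ratio parts = 16. Expected numbers out of 689:
  white: 689 × 13/16 = 559.8125
  colored: 689 × 3/16 = 129.1875
χ² = Σ (O − E)² / E
  white: (499 − 559.8125)² / 559.8125 = 6.6061
  colored: (190 − 129.1875)² / 129.1875 = 28.6263
χ² = 6.6061 + 28.6263 = 35.2324 ≈ 35.232
Degrees of freedom = 2 − 1 = 1; critical value at α = 0.01 is 6.635.
Since 35.232 > 6.635, we reject the null hypothesis — the data do not fit the 13:3 ratio.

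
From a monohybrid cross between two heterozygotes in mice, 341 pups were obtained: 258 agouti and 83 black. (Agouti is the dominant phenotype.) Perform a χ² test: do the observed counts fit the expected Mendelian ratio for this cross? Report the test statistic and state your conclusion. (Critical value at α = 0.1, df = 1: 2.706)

0.079; consistent

For a monohybrid cross between heterozygotes with complete dominance, the expected phenotypic ratio is 3:1.
Expected counts for N = 341 under a 3:1 ratio (total parts = 4):
  agouti: 341 × 3/4 = 255.75
  black: 341 × 1/4 = 85.25
χ² = Σ (O − E)² / E
  agouti: (258 − 255.75)² / 255.75 = 0.0198
  black: (83 − 85.25)² / 85.25 = 0.0594
χ² = 0.0198 + 0.0594 = 0.0792 ≈ 0.079
Degrees of freedom = 2 − 1 = 1; critical value at α = 0.1 is 2.706.
Since 0.079 < 2.706, we fail to reject the null hypothesis — the data are consistent with the 3:1 ratio.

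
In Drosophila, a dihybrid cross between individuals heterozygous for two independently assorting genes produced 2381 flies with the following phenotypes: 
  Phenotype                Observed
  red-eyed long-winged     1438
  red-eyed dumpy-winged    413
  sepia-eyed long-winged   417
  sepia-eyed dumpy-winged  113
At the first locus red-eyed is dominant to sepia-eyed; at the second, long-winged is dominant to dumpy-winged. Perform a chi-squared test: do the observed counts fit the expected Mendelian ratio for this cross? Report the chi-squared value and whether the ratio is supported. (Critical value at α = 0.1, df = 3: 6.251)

A dihybrid F₂ with independent assortment and complete dominance at both loci gives a 9:3:3:1 phenotypic ratio.
Under the 9:3:3:1 hypothesis (Σ ratio = 16, N = 2381):
  red-eyed long-winged: 2381 × 9/16 = 1339.3125
  red-eyed dumpy-winged: 2381 × 3/16 = 446.4375
  sepia-eyed long-winged: 2381 × 3/16 = 446.4375
  sepia-eyed dumpy-winged: 2381 × 1/16 = 148.8125
χ² = Σ (O − E)² / E
  red-eyed long-winged: (1438 − 1339.3125)² / 1339.3125 = 7.2718
  red-eyed dumpy-winged: (413 − 446.4375)² / 446.4375 = 2.5044
  sepia-eyed long-winged: (417 − 446.4375)² / 446.4375 = 1.9411
  sepia-eyed dumpy-winged: (113 − 148.8125)² / 148.8125 = 8.6185
χ² = 7.2718 + 2.5044 + 1.9411 + 8.6185 = 20.3358 ≈ 20.336
Degrees of freedom = 4 − 1 = 3; critical value at α = 0.1 is 6.251.
Since 20.336 > 6.251, we reject the null hypothesis — the data do not fit the 9:3:3:1 ratio.

20.336; not consistent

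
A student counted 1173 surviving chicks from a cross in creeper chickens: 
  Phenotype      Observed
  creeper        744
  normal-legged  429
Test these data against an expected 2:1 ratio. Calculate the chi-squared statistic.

5.540

Total ratio parts = 3. Expected numbers out of 1173:
  creeper: 1173 × 2/3 = 782
  normal-legged: 1173 × 1/3 = 391
χ² = Σ (O − E)² / E
  creeper: (744 − 782)² / 782 = 1.8465
  normal-legged: (429 − 391)² / 391 = 3.6931
χ² = 1.8465 + 3.6931 = 5.5396 ≈ 5.540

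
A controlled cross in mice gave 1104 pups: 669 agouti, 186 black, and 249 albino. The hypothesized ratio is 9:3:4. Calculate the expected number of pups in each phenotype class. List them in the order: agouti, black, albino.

Under the 9:3:4 hypothesis (Σ ratio = 16, N = 1104):
  agouti: 1104 × 9/16 = 621
  black: 1104 × 3/16 = 207
  albino: 1104 × 4/16 = 276

621, 207, 276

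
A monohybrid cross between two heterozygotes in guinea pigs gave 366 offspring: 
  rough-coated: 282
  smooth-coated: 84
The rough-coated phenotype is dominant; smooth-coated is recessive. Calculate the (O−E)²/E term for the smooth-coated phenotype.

0.615

For a monohybrid cross between heterozygotes with complete dominance, the expected phenotypic ratio is 3:1.
Total ratio parts = 4. Expected numbers out of 366:
  rough-coated: 366 × 3/4 = 274.5
  smooth-coated: 366 × 1/4 = 91.5
Contribution of smooth-coated: (84 − 91.5)² / 91.5 = 0.6148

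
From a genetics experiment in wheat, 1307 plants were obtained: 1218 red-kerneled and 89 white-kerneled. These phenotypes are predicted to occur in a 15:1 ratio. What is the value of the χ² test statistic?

Under the 15:1 hypothesis (Σ ratio = 16, N = 1307):
  red-kerneled: 1307 × 15/16 = 1225.3125
  white-kerneled: 1307 × 1/16 = 81.6875
χ² = Σ (O − E)² / E
  red-kerneled: (1218 − 1225.3125)² / 1225.3125 = 0.0436
  white-kerneled: (89 − 81.6875)² / 81.6875 = 0.6546
χ² = 0.0436 + 0.6546 = 0.6982 ≈ 0.698

0.698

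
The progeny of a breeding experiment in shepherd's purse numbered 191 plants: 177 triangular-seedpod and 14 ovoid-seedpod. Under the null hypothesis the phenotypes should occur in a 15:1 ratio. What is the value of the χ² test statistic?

The 15:1 ratio has 16 parts, so with N = 191 the expected counts are:
  triangular-seedpod: 191 × 15/16 = 179.0625
  ovoid-seedpod: 191 × 1/16 = 11.9375
χ² = Σ (O − E)² / E
  triangular-seedpod: (177 − 179.0625)² / 179.0625 = 0.0238
  ovoid-seedpod: (14 − 11.9375)² / 11.9375 = 0.3563
χ² = 0.0238 + 0.3563 = 0.3801 ≈ 0.380

0.380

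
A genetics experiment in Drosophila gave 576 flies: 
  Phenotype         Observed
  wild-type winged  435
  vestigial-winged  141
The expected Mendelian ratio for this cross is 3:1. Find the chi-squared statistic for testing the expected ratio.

0.083

Total ratio parts = 4. Expected numbers out of 576:
  wild-type winged: 576 × 3/4 = 432
  vestigial-winged: 576 × 1/4 = 144
χ² = Σ (O − E)² / E
  wild-type winged: (435 − 432)² / 432 = 0.0208
  vestigial-winged: (141 − 144)² / 144 = 0.0625
χ² = 0.0208 + 0.0625 = 0.0833 ≈ 0.083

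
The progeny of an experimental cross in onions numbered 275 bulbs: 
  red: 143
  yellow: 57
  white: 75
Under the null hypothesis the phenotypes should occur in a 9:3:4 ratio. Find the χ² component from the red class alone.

Under the 9:3:4 hypothesis (Σ ratio = 16, N = 275):
  red: 275 × 9/16 = 154.6875
  yellow: 275 × 3/16 = 51.5625
  white: 275 × 4/16 = 68.75
Contribution of red: (143 − 154.6875)² / 154.6875 = 0.8831

0.883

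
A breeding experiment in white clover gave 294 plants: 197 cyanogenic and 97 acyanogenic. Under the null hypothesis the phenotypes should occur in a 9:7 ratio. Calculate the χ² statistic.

13.823

Under the 9:7 hypothesis (Σ ratio = 16, N = 294):
  cyanogenic: 294 × 9/16 = 165.375
  acyanogenic: 294 × 7/16 = 128.625
χ² = Σ (O − E)² / E
  cyanogenic: (197 − 165.375)² / 165.375 = 6.0477
  acyanogenic: (97 − 128.625)² / 128.625 = 7.7756
χ² = 6.0477 + 7.7756 = 13.8233 ≈ 13.823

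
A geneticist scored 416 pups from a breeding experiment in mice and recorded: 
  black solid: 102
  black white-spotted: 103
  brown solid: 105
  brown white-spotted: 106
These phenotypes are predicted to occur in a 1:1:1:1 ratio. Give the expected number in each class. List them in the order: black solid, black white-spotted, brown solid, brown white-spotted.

104, 104, 104, 104

The 1:1:1:1 ratio has 4 parts, so with N = 416 the expected counts are:
  black solid: 416 × 1/4 = 104
  black white-spotted: 416 × 1/4 = 104
  brown solid: 416 × 1/4 = 104
  brown white-spotted: 416 × 1/4 = 104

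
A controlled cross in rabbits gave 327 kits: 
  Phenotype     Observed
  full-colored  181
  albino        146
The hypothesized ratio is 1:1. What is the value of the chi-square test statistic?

3.746

Expected counts for N = 327 under a 1:1 ratio (total parts = 2):
  full-colored: 327 × 1/2 = 163.5
  albino: 327 × 1/2 = 163.5
χ² = Σ (O − E)² / E
  full-colored: (181 − 163.5)² / 163.5 = 1.8731
  albino: (146 − 163.5)² / 163.5 = 1.8731
χ² = 1.8731 + 1.8731 = 3.7462 ≈ 3.746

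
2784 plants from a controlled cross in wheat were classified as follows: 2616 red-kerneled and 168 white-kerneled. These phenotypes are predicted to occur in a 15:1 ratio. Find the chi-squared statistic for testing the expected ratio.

Total ratio parts = 16. Expected numbers out of 2784:
  red-kerneled: 2784 × 15/16 = 2610
  white-kerneled: 2784 × 1/16 = 174
χ² = Σ (O − E)² / E
  red-kerneled: (2616 − 2610)² / 2610 = 0.0138
  white-kerneled: (168 − 174)² / 174 = 0.2069
χ² = 0.0138 + 0.2069 = 0.2207 ≈ 0.221

0.221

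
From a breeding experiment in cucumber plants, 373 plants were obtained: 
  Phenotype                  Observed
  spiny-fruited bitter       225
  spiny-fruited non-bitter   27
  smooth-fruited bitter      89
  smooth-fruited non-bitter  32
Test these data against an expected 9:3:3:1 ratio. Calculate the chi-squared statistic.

35.894

Total ratio parts = 16. Expected numbers out of 373:
  spiny-fruited bitter: 373 × 9/16 = 209.8125
  spiny-fruited non-bitter: 373 × 3/16 = 69.9375
  smooth-fruited bitter: 373 × 3/16 = 69.9375
  smooth-fruited non-bitter: 373 × 1/16 = 23.3125
χ² = Σ (O − E)² / E
  spiny-fruited bitter: (225 − 209.8125)² / 209.8125 = 1.0994
  spiny-fruited non-bitter: (27 − 69.9375)² / 69.9375 = 26.3611
  smooth-fruited bitter: (89 − 69.9375)² / 69.9375 = 5.1958
  smooth-fruited non-bitter: (32 − 23.3125)² / 23.3125 = 3.2374
χ² = 1.0994 + 26.3611 + 5.1958 + 3.2374 = 35.8937 ≈ 35.894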